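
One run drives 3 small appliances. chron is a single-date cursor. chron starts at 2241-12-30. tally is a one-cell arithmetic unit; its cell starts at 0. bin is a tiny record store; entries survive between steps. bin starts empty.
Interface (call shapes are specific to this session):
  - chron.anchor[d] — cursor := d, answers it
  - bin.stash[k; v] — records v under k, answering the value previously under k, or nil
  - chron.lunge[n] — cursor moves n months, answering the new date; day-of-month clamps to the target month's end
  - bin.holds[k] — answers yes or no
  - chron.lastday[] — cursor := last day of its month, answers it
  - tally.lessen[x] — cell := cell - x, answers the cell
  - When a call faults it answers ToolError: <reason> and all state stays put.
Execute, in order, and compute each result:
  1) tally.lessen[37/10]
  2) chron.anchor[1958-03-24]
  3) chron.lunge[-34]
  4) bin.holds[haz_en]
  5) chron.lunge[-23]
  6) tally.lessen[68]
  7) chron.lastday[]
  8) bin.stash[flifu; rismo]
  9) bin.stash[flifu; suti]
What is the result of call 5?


Answer: 1953-06-24

Derivation:
Step: lessen[x→37/10]
Result: -37/10
Step: anchor[d→1958-03-24]
Result: 1958-03-24
Step: lunge[n→-34]
Result: 1955-05-24
Step: holds[k→haz_en]
Result: no
Step: lunge[n→-23]
Result: 1953-06-24
Step: lessen[x→68]
Result: -717/10
Step: lastday[]
Result: 1953-06-30
Step: stash[k→flifu; v→rismo]
Result: nil
Step: stash[k→flifu; v→suti]
Result: rismo


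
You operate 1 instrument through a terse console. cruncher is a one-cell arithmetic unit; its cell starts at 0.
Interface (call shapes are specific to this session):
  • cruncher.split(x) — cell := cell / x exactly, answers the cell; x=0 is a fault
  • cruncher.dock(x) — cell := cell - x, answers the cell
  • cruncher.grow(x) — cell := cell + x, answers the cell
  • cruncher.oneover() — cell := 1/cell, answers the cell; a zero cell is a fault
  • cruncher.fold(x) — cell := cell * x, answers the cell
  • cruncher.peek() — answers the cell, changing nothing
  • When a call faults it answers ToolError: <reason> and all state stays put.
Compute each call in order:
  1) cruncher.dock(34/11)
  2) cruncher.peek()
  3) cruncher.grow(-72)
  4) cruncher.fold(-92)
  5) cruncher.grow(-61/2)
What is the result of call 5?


Answer: 151313/22

Derivation:
>>> cruncher.dock x='34/11'
  -34/11
>>> cruncher.peek
  -34/11
>>> cruncher.grow x='-72'
  -826/11
>>> cruncher.fold x='-92'
  75992/11
>>> cruncher.grow x='-61/2'
  151313/22


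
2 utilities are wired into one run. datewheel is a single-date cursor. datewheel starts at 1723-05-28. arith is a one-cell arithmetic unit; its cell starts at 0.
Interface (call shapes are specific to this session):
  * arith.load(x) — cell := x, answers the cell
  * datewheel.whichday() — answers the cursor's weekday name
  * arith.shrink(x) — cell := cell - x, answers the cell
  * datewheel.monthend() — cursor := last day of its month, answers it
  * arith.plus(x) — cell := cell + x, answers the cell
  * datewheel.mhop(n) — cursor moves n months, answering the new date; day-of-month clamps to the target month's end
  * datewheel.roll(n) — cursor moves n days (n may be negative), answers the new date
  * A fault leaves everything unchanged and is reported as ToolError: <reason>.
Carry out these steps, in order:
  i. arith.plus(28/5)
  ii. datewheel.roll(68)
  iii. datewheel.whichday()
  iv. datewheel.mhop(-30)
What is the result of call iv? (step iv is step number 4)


I use plus passing x='28/5', and see 28/5.
Then roll passing n='68', which returns 1723-08-04.
Calling whichday, and get Wednesday.
Now I run mhop passing n='-30': 1721-02-04.

Answer: 1721-02-04


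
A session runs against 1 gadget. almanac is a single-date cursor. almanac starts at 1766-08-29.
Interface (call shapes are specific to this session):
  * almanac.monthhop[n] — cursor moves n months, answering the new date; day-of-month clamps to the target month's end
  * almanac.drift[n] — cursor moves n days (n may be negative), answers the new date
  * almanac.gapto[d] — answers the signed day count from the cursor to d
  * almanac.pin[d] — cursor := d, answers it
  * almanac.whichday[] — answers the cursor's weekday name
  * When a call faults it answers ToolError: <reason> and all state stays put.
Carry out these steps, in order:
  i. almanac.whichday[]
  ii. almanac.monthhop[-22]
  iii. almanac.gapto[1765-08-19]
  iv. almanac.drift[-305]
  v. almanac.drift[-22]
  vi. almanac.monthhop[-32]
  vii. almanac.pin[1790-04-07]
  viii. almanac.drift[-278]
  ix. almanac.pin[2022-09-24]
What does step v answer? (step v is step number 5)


Answer: 1763-12-07

Derivation:
Step: almanac.whichday[]
Result: Friday
Step: almanac.monthhop[-22]
Result: 1764-10-29
Step: almanac.gapto[1765-08-19]
Result: 294
Step: almanac.drift[-305]
Result: 1763-12-29
Step: almanac.drift[-22]
Result: 1763-12-07
Step: almanac.monthhop[-32]
Result: 1761-04-07
Step: almanac.pin[1790-04-07]
Result: 1790-04-07
Step: almanac.drift[-278]
Result: 1789-07-03
Step: almanac.pin[2022-09-24]
Result: 2022-09-24


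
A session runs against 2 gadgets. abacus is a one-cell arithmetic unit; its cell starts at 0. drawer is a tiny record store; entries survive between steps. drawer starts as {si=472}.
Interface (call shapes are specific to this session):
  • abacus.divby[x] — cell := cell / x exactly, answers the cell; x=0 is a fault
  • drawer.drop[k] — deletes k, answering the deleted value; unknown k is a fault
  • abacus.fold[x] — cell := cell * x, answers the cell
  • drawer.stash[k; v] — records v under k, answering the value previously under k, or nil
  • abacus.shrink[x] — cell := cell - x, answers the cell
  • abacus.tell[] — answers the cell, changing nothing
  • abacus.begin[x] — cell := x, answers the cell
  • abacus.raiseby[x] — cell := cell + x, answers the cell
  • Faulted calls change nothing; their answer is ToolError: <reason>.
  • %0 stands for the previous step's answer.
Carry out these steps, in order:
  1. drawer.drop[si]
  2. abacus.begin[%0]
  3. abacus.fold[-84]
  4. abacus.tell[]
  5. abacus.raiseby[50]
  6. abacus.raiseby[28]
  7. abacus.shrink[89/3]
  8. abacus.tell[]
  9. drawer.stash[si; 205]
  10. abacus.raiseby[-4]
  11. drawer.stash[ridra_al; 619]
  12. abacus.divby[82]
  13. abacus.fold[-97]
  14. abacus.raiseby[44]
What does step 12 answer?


Answer: -118811/246

Derivation:
·→ drawer.drop(k→si)
·← 472
·→ abacus.begin(x→%0)
·← 472
·→ abacus.fold(x→-84)
·← -39648
·→ abacus.tell()
·← -39648
·→ abacus.raiseby(x→50)
·← -39598
·→ abacus.raiseby(x→28)
·← -39570
·→ abacus.shrink(x→89/3)
·← -118799/3
·→ abacus.tell()
·← -118799/3
·→ drawer.stash(k→si, v→205)
·← nil
·→ abacus.raiseby(x→-4)
·← -118811/3
·→ drawer.stash(k→ridra_al, v→619)
·← nil
·→ abacus.divby(x→82)
·← -118811/246
·→ abacus.fold(x→-97)
·← 11524667/246
·→ abacus.raiseby(x→44)
·← 11535491/246


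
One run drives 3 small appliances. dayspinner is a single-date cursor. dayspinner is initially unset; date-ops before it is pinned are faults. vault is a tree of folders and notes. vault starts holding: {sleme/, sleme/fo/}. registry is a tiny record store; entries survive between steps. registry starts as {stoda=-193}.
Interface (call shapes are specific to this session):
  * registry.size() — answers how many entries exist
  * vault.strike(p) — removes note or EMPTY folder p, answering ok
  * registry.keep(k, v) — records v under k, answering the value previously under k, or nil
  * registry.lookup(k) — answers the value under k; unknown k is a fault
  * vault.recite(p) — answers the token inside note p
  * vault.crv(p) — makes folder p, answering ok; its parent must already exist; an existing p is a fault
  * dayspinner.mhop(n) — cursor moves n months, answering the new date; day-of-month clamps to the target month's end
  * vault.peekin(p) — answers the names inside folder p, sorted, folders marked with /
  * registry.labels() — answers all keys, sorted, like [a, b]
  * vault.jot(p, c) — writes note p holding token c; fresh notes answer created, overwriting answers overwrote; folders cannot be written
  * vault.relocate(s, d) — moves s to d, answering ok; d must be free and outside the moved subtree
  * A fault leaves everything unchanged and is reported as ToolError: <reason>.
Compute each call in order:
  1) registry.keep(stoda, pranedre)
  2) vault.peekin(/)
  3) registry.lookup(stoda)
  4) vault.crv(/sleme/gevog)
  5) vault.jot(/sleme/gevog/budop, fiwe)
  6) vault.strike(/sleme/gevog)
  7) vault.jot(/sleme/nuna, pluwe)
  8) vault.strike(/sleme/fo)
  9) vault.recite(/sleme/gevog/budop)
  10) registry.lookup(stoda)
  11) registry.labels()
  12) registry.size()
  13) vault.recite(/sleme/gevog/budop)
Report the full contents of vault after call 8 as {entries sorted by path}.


Answer: {sleme/, sleme/gevog/, sleme/gevog/budop=fiwe, sleme/nuna=pluwe}

Derivation:
! 1. keep(k→stoda, v→pranedre) ~> -193
! 2. peekin(p→/) ~> [sleme/]
! 3. lookup(k→stoda) ~> pranedre
! 4. crv(p→/sleme/gevog) ~> ok
! 5. jot(p→/sleme/gevog/budop, c→fiwe) ~> created
! 6. strike(p→/sleme/gevog) ~> ToolError: not empty
! 7. jot(p→/sleme/nuna, c→pluwe) ~> created
! 8. strike(p→/sleme/fo) ~> ok
! 9. recite(p→/sleme/gevog/budop) ~> fiwe
! 10. lookup(k→stoda) ~> pranedre
! 11. labels() ~> [stoda]
! 12. size() ~> 1
! 13. recite(p→/sleme/gevog/budop) ~> fiwe


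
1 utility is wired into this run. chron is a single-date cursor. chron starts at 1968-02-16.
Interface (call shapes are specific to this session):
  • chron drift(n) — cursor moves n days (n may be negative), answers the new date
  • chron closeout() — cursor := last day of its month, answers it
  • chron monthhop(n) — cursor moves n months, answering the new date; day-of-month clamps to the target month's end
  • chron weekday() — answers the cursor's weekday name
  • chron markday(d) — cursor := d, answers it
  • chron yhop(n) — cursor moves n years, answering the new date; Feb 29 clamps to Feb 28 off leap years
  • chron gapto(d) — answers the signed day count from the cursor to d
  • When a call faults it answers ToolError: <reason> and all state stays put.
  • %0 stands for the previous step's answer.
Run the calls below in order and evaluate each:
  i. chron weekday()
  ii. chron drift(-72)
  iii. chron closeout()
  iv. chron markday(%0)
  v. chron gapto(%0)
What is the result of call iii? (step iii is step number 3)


Answer: 1967-12-31

Derivation:
Step: chron weekday[]
Result: Friday
Step: chron drift[n='-72']
Result: 1967-12-06
Step: chron closeout[]
Result: 1967-12-31
Step: chron markday[d='%0']
Result: 1967-12-31
Step: chron gapto[d='%0']
Result: 0


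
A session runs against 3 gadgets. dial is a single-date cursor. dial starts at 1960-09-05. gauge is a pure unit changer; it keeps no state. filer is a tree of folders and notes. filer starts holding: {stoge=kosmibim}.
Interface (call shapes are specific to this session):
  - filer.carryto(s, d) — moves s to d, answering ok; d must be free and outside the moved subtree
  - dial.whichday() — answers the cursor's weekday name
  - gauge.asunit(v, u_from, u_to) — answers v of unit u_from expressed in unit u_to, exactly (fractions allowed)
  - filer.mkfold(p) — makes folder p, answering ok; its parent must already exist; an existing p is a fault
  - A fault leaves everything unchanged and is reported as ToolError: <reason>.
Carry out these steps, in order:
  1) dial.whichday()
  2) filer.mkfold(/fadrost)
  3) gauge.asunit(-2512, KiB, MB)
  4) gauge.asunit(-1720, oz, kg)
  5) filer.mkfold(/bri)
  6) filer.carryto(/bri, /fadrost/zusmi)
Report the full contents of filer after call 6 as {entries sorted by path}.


·→ whichday()
·← Monday
·→ mkfold(/fadrost)
·← ok
·→ asunit(-2512, KiB, MB)
·← -40192/15625
·→ asunit(-1720, oz, kg)
·← -1950447191/40000000
·→ mkfold(/bri)
·← ok
·→ carryto(/bri, /fadrost/zusmi)
·← ok

Answer: {fadrost/, fadrost/zusmi/, stoge=kosmibim}


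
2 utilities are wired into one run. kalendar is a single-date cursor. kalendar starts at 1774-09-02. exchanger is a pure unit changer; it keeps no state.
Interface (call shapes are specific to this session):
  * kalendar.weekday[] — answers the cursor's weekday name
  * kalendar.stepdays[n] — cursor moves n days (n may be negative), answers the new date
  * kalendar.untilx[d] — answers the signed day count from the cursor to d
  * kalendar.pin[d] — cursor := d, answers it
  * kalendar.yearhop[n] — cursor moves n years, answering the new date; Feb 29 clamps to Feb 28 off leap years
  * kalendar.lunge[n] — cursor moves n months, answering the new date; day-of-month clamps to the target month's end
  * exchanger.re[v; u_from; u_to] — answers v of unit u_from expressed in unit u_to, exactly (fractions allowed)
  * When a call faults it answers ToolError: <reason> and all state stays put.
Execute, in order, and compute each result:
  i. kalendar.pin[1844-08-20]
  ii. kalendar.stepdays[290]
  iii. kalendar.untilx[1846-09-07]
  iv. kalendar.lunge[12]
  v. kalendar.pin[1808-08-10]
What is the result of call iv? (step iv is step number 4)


Answer: 1846-06-06

Derivation:
CALL pin[1844-08-20]
RET  1844-08-20
CALL stepdays[290]
RET  1845-06-06
CALL untilx[1846-09-07]
RET  458
CALL lunge[12]
RET  1846-06-06
CALL pin[1808-08-10]
RET  1808-08-10


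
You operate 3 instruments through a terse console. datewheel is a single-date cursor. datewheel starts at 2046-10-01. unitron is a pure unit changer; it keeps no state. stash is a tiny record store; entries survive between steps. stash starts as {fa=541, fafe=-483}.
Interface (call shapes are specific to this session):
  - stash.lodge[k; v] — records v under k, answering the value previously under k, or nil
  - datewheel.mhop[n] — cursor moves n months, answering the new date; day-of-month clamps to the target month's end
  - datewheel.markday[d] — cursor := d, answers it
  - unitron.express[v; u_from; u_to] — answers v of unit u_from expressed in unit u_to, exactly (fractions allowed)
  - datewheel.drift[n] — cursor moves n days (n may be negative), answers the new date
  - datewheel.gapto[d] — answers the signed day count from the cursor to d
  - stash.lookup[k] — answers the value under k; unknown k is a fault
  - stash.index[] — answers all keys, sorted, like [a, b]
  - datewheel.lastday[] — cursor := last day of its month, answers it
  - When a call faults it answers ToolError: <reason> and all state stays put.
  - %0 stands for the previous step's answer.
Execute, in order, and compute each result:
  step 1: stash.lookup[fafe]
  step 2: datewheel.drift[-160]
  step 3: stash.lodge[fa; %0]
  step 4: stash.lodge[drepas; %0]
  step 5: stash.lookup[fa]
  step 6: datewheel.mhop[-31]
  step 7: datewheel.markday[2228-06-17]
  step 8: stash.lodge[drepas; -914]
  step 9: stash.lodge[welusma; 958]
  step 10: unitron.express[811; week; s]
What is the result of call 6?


Answer: 2043-09-24

Derivation:
I invoke stash.lookup using fafe, and see -483.
I try datewheel.drift using -160, yielding 2046-04-24.
Calling stash.lodge using fa, %0, and see 541.
Then stash.lodge using drepas, %0, giving nil.
I call stash.lookup using fa: 2046-04-24.
Calling datewheel.mhop using -31, — result: 2043-09-24.
I call datewheel.markday using 2228-06-17, — result: 2228-06-17.
I call stash.lodge using drepas, -914, which returns 541.
Invoking stash.lodge using welusma, 958, → nil.
Using unitron.express using 811, week, s, — result: 490492800.


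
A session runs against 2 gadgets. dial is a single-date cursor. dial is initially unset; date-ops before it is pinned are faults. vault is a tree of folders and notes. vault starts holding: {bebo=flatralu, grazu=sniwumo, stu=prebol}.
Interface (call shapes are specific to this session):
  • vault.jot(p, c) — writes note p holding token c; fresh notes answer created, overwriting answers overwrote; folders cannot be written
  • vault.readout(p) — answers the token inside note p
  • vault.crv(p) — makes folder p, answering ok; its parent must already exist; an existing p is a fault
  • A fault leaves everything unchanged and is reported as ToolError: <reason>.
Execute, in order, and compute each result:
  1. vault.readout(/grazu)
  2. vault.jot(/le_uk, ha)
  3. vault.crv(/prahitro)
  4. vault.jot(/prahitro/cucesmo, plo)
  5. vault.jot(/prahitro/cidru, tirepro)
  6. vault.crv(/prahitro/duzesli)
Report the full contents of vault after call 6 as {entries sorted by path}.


Then vault.readout with /grazu, yielding sniwumo.
I use vault.jot with /le_uk, ha, and get created.
Then vault.crv with /prahitro, which returns ok.
Invoking vault.jot with /prahitro/cucesmo, plo, and see created.
Calling vault.jot with /prahitro/cidru, tirepro, → created.
I run vault.crv with /prahitro/duzesli, — result: ok.

Answer: {bebo=flatralu, grazu=sniwumo, le_uk=ha, prahitro/, prahitro/cidru=tirepro, prahitro/cucesmo=plo, prahitro/duzesli/, stu=prebol}


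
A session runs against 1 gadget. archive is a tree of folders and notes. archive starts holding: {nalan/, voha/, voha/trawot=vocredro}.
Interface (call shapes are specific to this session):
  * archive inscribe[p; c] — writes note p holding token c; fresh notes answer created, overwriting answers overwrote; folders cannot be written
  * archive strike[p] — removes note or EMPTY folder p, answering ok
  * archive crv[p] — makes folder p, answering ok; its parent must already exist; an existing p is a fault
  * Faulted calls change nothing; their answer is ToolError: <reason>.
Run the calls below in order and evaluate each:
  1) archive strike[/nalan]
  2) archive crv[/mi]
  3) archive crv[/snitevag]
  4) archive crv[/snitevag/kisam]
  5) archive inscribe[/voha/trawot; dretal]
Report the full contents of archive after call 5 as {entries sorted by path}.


I try archive strike passing p=/nalan, giving ok.
Next I call archive crv passing p=/mi, yielding ok.
Calling archive crv passing p=/snitevag, yielding ok.
Invoking archive crv passing p=/snitevag/kisam, giving ok.
Now I run archive inscribe passing p=/voha/trawot, c=dretal, and get overwrote.

Answer: {mi/, snitevag/, snitevag/kisam/, voha/, voha/trawot=dretal}


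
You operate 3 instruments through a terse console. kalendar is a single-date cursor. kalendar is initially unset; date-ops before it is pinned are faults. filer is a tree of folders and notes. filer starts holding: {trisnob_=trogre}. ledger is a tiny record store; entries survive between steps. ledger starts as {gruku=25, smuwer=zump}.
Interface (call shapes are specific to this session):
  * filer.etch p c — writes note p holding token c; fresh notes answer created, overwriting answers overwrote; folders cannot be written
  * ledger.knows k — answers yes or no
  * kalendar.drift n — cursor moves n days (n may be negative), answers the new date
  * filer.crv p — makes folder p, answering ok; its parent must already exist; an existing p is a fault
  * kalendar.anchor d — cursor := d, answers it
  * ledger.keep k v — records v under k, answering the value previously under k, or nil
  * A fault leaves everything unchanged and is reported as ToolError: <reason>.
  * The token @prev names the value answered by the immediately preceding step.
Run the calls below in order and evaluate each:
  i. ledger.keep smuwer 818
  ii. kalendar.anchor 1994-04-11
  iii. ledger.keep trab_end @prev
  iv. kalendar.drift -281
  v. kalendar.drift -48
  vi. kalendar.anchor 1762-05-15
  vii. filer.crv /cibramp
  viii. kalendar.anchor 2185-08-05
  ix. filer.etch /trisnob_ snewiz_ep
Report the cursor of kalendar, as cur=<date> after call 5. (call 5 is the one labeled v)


Answer: cur=1993-05-17

Derivation:
$ ledger.keep k→smuwer v→818
= zump
$ kalendar.anchor d→1994-04-11
= 1994-04-11
$ ledger.keep k→trab_end v→@prev
= nil
$ kalendar.drift n→-281
= 1993-07-04
$ kalendar.drift n→-48
= 1993-05-17
$ kalendar.anchor d→1762-05-15
= 1762-05-15
$ filer.crv p→/cibramp
= ok
$ kalendar.anchor d→2185-08-05
= 2185-08-05
$ filer.etch p→/trisnob_ c→snewiz_ep
= overwrote


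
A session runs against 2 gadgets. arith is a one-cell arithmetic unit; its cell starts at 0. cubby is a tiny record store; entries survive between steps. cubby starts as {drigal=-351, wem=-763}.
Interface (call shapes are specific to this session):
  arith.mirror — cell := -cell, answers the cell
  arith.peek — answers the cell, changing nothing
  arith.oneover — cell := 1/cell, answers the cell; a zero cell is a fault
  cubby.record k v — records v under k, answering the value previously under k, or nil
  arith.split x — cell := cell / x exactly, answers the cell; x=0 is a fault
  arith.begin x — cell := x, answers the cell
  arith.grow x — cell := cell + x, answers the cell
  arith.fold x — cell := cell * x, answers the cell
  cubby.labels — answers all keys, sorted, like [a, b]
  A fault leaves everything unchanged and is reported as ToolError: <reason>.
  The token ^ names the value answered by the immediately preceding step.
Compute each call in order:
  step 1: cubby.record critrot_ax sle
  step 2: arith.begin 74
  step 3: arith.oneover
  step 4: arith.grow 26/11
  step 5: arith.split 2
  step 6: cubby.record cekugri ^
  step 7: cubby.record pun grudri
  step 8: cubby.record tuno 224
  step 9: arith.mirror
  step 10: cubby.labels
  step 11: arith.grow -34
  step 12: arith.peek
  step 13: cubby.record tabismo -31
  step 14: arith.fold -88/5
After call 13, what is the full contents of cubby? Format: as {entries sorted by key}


Answer: {cekugri=1935/1628, critrot_ax=sle, drigal=-351, pun=grudri, tabismo=-31, tuno=224, wem=-763}

Derivation:
-> record(k=critrot_ax, v=sle)
<- nil
-> begin(x=74)
<- 74
-> oneover()
<- 1/74
-> grow(x=26/11)
<- 1935/814
-> split(x=2)
<- 1935/1628
-> record(k=cekugri, v=^)
<- nil
-> record(k=pun, v=grudri)
<- nil
-> record(k=tuno, v=224)
<- nil
-> mirror()
<- -1935/1628
-> labels()
<- [cekugri, critrot_ax, drigal, pun, tuno, wem]
-> grow(x=-34)
<- -57287/1628
-> peek()
<- -57287/1628
-> record(k=tabismo, v=-31)
<- nil
-> fold(x=-88/5)
<- 114574/185


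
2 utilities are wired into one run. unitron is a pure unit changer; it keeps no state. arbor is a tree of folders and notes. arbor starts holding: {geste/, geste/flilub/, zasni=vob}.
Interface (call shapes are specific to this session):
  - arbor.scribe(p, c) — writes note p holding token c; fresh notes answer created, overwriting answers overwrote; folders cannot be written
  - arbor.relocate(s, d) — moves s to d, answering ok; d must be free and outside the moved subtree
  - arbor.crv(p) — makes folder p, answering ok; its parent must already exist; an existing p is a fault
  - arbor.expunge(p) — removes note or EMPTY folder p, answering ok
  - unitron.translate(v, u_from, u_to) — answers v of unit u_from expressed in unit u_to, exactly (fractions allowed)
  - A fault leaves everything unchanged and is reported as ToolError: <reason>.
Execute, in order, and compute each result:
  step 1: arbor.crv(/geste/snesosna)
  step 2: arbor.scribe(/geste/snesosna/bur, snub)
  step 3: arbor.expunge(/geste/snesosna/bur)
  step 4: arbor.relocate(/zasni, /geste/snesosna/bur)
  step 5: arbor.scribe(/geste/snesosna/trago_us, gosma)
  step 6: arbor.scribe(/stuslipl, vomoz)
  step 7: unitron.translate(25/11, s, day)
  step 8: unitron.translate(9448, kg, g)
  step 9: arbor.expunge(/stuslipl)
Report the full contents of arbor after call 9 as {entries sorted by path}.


Answer: {geste/, geste/flilub/, geste/snesosna/, geste/snesosna/bur=vob, geste/snesosna/trago_us=gosma}

Derivation:
Then arbor.crv using p=/geste/snesosna, yielding ok.
Now I run arbor.scribe using p=/geste/snesosna/bur, c=snub, yielding created.
I call arbor.expunge using p=/geste/snesosna/bur, → ok.
I run arbor.relocate using s=/zasni, d=/geste/snesosna/bur, yielding ok.
Now I run arbor.scribe using p=/geste/snesosna/trago_us, c=gosma, → created.
Then arbor.scribe using p=/stuslipl, c=vomoz: created.
I call unitron.translate using v=25/11, u_from=s, u_to=day, which returns 1/38016.
I try unitron.translate using v=9448, u_from=kg, u_to=g, giving 9448000.
I invoke arbor.expunge using p=/stuslipl, and see ok.


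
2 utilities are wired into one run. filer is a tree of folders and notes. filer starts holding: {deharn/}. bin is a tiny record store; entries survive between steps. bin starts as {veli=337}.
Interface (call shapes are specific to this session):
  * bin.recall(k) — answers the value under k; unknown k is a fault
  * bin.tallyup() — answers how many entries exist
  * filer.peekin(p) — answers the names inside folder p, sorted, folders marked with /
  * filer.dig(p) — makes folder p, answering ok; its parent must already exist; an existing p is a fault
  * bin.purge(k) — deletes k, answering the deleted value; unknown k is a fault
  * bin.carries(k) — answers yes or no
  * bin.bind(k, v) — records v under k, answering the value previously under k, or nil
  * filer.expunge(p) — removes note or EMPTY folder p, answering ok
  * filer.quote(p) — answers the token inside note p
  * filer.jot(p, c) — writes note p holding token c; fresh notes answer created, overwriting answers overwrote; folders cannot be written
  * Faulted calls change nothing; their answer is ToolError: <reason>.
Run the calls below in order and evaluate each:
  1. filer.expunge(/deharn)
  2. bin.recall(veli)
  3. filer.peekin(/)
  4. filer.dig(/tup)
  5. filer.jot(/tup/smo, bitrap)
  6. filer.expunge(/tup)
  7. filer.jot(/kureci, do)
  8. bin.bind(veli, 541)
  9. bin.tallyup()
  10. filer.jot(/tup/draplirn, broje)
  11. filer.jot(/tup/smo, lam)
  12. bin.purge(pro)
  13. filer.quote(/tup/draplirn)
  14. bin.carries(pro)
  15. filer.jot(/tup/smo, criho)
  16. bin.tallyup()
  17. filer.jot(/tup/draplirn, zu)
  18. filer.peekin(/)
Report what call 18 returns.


-> expunge(p: /deharn)
<- ok
-> recall(k: veli)
<- 337
-> peekin(p: /)
<- []
-> dig(p: /tup)
<- ok
-> jot(p: /tup/smo, c: bitrap)
<- created
-> expunge(p: /tup)
<- ToolError: not empty
-> jot(p: /kureci, c: do)
<- created
-> bind(k: veli, v: 541)
<- 337
-> tallyup()
<- 1
-> jot(p: /tup/draplirn, c: broje)
<- created
-> jot(p: /tup/smo, c: lam)
<- overwrote
-> purge(k: pro)
<- ToolError: no such key pro
-> quote(p: /tup/draplirn)
<- broje
-> carries(k: pro)
<- no
-> jot(p: /tup/smo, c: criho)
<- overwrote
-> tallyup()
<- 1
-> jot(p: /tup/draplirn, c: zu)
<- overwrote
-> peekin(p: /)
<- [kureci, tup/]

Answer: [kureci, tup/]


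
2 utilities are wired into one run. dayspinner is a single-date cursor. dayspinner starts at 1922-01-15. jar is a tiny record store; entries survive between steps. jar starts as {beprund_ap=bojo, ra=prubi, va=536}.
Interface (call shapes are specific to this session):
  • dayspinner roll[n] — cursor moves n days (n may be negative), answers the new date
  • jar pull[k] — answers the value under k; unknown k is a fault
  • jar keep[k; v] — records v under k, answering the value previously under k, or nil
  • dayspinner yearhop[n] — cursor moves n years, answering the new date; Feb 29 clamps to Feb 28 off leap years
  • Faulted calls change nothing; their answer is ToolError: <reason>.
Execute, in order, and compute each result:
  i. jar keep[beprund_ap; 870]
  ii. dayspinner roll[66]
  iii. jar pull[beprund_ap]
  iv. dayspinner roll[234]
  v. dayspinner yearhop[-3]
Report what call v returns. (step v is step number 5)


Answer: 1919-11-11

Derivation:
>> jar keep(k=beprund_ap, v=870)
<< bojo
>> dayspinner roll(n=66)
<< 1922-03-22
>> jar pull(k=beprund_ap)
<< 870
>> dayspinner roll(n=234)
<< 1922-11-11
>> dayspinner yearhop(n=-3)
<< 1919-11-11


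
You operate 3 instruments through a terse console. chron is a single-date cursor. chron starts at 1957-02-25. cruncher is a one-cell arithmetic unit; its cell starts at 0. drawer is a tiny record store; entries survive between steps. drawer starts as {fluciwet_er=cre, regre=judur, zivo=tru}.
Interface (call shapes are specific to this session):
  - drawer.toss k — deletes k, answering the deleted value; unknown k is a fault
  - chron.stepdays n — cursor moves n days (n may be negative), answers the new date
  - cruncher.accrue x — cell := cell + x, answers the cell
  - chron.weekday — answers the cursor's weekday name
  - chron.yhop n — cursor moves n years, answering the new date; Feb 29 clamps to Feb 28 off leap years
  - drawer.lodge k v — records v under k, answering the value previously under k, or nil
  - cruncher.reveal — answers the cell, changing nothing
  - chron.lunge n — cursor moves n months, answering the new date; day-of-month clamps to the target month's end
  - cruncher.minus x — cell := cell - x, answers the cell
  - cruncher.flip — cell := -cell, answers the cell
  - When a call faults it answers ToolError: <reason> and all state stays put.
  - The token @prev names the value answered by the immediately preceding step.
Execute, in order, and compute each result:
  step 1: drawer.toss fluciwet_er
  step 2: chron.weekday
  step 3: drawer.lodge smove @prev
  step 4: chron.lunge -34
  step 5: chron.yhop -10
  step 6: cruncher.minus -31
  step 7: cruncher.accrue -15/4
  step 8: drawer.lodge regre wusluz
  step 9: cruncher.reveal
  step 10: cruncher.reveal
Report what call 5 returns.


==> drawer.toss(k=fluciwet_er)
<== cre
==> chron.weekday()
<== Monday
==> drawer.lodge(k=smove, v=@prev)
<== nil
==> chron.lunge(n=-34)
<== 1954-04-25
==> chron.yhop(n=-10)
<== 1944-04-25
==> cruncher.minus(x=-31)
<== 31
==> cruncher.accrue(x=-15/4)
<== 109/4
==> drawer.lodge(k=regre, v=wusluz)
<== judur
==> cruncher.reveal()
<== 109/4
==> cruncher.reveal()
<== 109/4

Answer: 1944-04-25


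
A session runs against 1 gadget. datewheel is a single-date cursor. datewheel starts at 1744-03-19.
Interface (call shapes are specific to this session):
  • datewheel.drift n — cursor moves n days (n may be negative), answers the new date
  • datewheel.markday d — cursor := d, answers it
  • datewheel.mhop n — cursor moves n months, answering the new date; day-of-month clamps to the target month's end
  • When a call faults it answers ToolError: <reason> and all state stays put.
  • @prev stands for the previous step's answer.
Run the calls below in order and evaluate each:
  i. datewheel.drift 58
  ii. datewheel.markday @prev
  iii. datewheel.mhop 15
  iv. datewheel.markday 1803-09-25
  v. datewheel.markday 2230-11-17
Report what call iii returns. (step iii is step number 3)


Answer: 1745-08-16

Derivation:
$ drift n='58'
:: 1744-05-16
$ markday d='@prev'
:: 1744-05-16
$ mhop n='15'
:: 1745-08-16
$ markday d='1803-09-25'
:: 1803-09-25
$ markday d='2230-11-17'
:: 2230-11-17


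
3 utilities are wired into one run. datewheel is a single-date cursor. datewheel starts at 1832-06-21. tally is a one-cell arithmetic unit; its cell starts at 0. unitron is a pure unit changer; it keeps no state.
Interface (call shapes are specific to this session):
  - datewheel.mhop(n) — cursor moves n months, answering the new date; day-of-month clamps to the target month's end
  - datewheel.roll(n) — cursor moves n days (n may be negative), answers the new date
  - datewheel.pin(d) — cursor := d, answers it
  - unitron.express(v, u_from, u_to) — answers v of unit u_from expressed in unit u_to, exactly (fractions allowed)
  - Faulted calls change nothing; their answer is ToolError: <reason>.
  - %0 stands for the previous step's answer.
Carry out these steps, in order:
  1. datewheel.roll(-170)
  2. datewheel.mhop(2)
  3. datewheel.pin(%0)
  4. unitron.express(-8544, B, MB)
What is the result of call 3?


> roll n: -170
:: 1832-01-03
> mhop n: 2
:: 1832-03-03
> pin d: %0
:: 1832-03-03
> express v: -8544 u_from: B u_to: MB
:: -267/31250

Answer: 1832-03-03


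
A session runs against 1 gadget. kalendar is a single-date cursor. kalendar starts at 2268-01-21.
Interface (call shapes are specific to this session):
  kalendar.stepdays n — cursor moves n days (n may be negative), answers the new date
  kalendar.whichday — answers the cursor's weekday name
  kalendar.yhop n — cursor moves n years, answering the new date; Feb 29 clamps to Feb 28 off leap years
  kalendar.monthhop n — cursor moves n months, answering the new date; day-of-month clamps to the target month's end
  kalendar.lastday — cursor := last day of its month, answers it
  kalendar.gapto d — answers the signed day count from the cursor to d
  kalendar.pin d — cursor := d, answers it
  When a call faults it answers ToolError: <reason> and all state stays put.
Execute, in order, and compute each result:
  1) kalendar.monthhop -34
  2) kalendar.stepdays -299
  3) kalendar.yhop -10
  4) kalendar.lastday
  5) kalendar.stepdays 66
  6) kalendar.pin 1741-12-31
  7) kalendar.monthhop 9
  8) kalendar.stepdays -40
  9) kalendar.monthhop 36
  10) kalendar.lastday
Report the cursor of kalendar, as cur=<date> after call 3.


Answer: cur=2254-05-26

Derivation:
% kalendar.monthhop n=-34
[out] 2265-03-21
% kalendar.stepdays n=-299
[out] 2264-05-26
% kalendar.yhop n=-10
[out] 2254-05-26
% kalendar.lastday
[out] 2254-05-31
% kalendar.stepdays n=66
[out] 2254-08-05
% kalendar.pin d=1741-12-31
[out] 1741-12-31
% kalendar.monthhop n=9
[out] 1742-09-30
% kalendar.stepdays n=-40
[out] 1742-08-21
% kalendar.monthhop n=36
[out] 1745-08-21
% kalendar.lastday
[out] 1745-08-31


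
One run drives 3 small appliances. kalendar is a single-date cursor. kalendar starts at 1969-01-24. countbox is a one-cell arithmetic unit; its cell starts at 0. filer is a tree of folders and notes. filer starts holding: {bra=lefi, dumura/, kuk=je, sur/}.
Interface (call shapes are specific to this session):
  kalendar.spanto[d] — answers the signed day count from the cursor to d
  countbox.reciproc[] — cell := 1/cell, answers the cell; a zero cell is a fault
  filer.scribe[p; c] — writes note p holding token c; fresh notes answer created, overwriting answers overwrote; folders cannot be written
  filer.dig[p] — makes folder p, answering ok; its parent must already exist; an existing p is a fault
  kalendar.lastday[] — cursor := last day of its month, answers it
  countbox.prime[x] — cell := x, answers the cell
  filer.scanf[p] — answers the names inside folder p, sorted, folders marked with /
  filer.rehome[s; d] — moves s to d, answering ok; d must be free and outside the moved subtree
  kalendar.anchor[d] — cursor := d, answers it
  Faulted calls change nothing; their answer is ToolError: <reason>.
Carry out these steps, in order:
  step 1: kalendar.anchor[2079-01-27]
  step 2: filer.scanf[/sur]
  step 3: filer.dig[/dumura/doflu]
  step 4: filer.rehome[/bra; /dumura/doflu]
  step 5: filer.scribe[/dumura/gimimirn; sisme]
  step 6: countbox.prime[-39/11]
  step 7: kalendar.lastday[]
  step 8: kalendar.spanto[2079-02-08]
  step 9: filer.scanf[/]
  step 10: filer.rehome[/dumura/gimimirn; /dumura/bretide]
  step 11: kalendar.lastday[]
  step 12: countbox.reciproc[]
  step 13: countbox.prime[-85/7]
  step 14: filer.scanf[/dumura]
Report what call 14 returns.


% kalendar.anchor 2079-01-27
:: 2079-01-27
% filer.scanf /sur
:: []
% filer.dig /dumura/doflu
:: ok
% filer.rehome /bra /dumura/doflu
:: ToolError: exists
% filer.scribe /dumura/gimimirn sisme
:: created
% countbox.prime -39/11
:: -39/11
% kalendar.lastday
:: 2079-01-31
% kalendar.spanto 2079-02-08
:: 8
% filer.scanf /
:: [bra, dumura/, kuk, sur/]
% filer.rehome /dumura/gimimirn /dumura/bretide
:: ok
% kalendar.lastday
:: 2079-01-31
% countbox.reciproc
:: -11/39
% countbox.prime -85/7
:: -85/7
% filer.scanf /dumura
:: [bretide, doflu/]

Answer: [bretide, doflu/]


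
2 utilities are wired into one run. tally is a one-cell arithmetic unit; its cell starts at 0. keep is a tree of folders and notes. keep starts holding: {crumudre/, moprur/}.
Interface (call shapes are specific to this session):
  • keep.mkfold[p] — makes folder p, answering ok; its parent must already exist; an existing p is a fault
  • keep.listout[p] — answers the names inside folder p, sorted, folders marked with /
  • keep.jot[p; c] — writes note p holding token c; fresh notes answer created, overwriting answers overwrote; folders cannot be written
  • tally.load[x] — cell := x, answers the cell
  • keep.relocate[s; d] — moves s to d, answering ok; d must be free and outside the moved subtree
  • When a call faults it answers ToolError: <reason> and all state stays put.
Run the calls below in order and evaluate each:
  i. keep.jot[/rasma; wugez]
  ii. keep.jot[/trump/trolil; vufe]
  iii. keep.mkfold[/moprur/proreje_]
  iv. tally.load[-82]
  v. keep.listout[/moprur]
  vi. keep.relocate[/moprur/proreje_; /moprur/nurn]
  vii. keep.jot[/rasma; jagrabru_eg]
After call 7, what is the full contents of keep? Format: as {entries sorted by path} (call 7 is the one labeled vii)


Answer: {crumudre/, moprur/, moprur/nurn/, rasma=jagrabru_eg}

Derivation:
I invoke keep.jot passing p=/rasma, c=wugez, which returns created.
I call keep.jot passing p=/trump/trolil, c=vufe, which returns ToolError: no parent.
I use keep.mkfold passing p=/moprur/proreje_, yielding ok.
Now I run tally.load passing x=-82, giving -82.
I use keep.listout passing p=/moprur, giving [proreje_/].
Now I run keep.relocate passing s=/moprur/proreje_, d=/moprur/nurn, giving ok.
Next I call keep.jot passing p=/rasma, c=jagrabru_eg: overwrote.


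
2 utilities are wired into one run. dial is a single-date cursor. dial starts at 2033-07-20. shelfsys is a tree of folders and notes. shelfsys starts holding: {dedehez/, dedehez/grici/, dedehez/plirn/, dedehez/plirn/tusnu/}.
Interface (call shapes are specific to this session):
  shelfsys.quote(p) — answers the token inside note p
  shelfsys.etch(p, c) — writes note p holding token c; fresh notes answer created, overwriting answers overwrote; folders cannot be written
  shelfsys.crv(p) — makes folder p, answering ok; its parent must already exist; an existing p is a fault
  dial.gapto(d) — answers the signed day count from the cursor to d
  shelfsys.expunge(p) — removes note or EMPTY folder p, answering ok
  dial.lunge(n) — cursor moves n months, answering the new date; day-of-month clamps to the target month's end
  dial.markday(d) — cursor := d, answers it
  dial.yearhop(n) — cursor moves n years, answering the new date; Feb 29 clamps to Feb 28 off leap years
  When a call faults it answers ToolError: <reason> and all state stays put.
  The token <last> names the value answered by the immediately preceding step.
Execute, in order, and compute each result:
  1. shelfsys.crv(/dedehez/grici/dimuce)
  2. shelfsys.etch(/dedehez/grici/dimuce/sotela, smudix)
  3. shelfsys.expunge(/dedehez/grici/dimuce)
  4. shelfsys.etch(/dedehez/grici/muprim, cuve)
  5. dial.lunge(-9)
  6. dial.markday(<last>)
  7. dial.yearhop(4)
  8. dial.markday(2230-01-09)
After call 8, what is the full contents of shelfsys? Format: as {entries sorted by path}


-> crv(p='/dedehez/grici/dimuce')
<- ok
-> etch(p='/dedehez/grici/dimuce/sotela', c='smudix')
<- created
-> expunge(p='/dedehez/grici/dimuce')
<- ToolError: not empty
-> etch(p='/dedehez/grici/muprim', c='cuve')
<- created
-> lunge(n='-9')
<- 2032-10-20
-> markday(d='<last>')
<- 2032-10-20
-> yearhop(n='4')
<- 2036-10-20
-> markday(d='2230-01-09')
<- 2230-01-09

Answer: {dedehez/, dedehez/grici/, dedehez/grici/dimuce/, dedehez/grici/dimuce/sotela=smudix, dedehez/grici/muprim=cuve, dedehez/plirn/, dedehez/plirn/tusnu/}


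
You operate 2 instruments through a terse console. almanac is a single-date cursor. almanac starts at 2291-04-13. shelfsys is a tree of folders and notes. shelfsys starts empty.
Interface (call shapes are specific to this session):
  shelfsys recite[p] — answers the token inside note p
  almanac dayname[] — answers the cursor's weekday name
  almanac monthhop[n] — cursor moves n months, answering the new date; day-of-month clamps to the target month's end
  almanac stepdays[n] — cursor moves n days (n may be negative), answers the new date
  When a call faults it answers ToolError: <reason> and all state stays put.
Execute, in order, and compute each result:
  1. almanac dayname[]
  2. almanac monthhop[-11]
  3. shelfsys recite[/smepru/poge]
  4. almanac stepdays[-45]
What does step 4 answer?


==> almanac dayname()
<== Monday
==> almanac monthhop(n: -11)
<== 2290-05-13
==> shelfsys recite(p: /smepru/poge)
<== ToolError: not found
==> almanac stepdays(n: -45)
<== 2290-03-29

Answer: 2290-03-29
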